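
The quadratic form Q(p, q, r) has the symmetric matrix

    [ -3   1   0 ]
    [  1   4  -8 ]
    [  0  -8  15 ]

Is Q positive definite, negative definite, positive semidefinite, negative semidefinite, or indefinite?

indefinite

Applying the same elementary operations to the rows and columns of A produces a congruent diagonal matrix with entries -3, 13/3, 3/13.
So there are 2 positive, 1 negative pivots.
Hence Q is indefinite.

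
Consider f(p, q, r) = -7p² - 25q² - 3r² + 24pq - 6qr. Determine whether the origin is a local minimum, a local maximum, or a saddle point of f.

The Hessian at the origin is H = [[-14, 24, 0], [24, -50, -6], [0, -6, -6]].
Symmetric row and column elimination reduces H to a congruent diagonal form with pivots -14, -62/7, -60/31.
That gives 3 negative pivots.
H is negative definite, so the origin is a strict local maximum.

local maximum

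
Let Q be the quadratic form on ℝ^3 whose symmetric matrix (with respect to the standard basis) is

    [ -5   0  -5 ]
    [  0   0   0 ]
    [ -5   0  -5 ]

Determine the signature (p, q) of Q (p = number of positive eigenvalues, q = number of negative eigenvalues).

Symmetric row and column elimination reduces A to a congruent diagonal form with pivots -5, 0, 0.
That gives 1 negative, 2 zero pivots.

(0, 1)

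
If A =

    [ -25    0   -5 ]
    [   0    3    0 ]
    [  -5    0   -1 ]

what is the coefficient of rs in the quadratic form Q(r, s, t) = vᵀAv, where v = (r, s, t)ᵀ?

0

The coefficient of rs is A[1,2] + A[2,1] = 2·0 = 0.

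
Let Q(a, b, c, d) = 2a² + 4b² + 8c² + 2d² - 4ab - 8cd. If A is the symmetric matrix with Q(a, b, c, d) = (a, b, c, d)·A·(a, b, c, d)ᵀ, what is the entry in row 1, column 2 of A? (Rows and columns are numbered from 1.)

The coefficient of a·b in Q is -4. For a symmetric A this equals A[1,2] + A[2,1] = 2·A[1,2].
So A[1,2] = -4/2 = -2.

-2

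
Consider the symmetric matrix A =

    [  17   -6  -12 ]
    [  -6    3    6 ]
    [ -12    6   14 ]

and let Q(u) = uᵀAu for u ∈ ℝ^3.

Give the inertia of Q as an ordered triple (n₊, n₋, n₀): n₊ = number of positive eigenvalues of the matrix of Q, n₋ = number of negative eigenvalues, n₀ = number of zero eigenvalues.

Congruent diagonalization of A (simultaneous row and column reduction) yields pivots 17, 15/17, 2.
That gives 3 positive pivots.

(3, 0, 0)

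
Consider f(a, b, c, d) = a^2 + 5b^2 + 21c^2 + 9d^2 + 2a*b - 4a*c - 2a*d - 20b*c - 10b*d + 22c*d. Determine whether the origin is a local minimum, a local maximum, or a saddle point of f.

The Hessian at the origin is H = [[2, 2, -4, -2], [2, 10, -20, -10], [-4, -20, 42, 22], [-2, -10, 22, 18]].
Symmetric row and column elimination reduces H to a congruent diagonal form with pivots 2, 8, 2, 6.
That gives 4 positive pivots.
H is positive definite, so the origin is a strict local minimum.

local minimum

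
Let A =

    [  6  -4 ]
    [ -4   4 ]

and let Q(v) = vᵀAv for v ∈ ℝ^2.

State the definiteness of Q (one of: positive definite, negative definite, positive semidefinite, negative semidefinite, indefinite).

Applying the same elementary operations to the rows and columns of A produces a congruent diagonal matrix with entries 6, 4/3.
That gives 2 positive pivots.
Hence Q is positive definite.

positive definite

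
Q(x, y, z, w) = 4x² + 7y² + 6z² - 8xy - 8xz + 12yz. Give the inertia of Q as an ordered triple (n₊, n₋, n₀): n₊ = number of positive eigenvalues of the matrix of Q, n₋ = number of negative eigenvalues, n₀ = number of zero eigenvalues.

Write A = [[4, -4, -4, 0], [-4, 7, 6, 0], [-4, 6, 6, 0], [0, 0, 0, 0]].
Row-reducing A symmetrically gives the diagonal entries 4, 3, 2/3, 0.
That gives 3 positive, 1 zero pivots.

(3, 0, 1)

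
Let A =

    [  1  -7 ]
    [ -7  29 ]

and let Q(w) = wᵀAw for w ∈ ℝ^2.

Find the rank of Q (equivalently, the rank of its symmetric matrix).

Row-reducing A symmetrically gives the diagonal entries 1, -20.
So there are 1 positive, 1 negative pivots.
The rank is the number of nonzero pivots: 2.

2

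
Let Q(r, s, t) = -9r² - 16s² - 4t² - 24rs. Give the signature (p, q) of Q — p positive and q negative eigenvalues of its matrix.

The symmetric matrix is A = [[-9, -12, 0], [-12, -16, 0], [0, 0, -4]].
Symmetric row and column elimination reduces A to a congruent diagonal form with pivots -9, 0, -4.
That gives 2 negative, 1 zero pivots.

(0, 2)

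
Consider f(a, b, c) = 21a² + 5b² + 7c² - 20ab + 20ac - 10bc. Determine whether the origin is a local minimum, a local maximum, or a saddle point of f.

The Hessian at the origin is H = [[42, -20, 20], [-20, 10, -10], [20, -10, 14]].
Applying the same elementary operations to the rows and columns of H produces a congruent diagonal matrix with entries 42, 10/21, 4.
So there are 3 positive pivots.
H is positive definite, so the origin is a strict local minimum.

local minimum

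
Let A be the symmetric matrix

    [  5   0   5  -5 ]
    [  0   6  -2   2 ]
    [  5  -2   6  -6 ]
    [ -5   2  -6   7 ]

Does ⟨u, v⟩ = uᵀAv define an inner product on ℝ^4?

yes

Congruent diagonalization of A (simultaneous row and column reduction) yields pivots 5, 6, 1/3, 1.
That gives 4 positive pivots.
Hence Q is positive definite.
⟨·,·⟩ is an inner product exactly when A is positive definite.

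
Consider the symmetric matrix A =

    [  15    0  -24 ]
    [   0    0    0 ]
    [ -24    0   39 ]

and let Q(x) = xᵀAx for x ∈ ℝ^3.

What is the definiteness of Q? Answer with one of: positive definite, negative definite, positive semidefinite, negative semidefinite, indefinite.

positive semidefinite

Applying the same elementary operations to the rows and columns of A produces a congruent diagonal matrix with entries 15, 0, 3/5.
That gives 2 positive, 1 zero pivots.
Hence Q is positive semidefinite.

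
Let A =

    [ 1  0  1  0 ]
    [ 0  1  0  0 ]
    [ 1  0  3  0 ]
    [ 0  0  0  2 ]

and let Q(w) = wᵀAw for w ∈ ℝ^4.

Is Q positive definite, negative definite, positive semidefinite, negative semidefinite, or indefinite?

positive definite

Leading principal minors: Δ_1 = 1, Δ_2 = 1, Δ_3 = 2, Δ_4 = 4.
All leading principal minors are positive, so by Sylvester's criterion Q is positive definite.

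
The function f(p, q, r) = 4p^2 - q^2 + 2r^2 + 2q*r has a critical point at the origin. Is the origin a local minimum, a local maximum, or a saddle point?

The Hessian at the origin is H = [[8, 0, 0], [0, -2, 2], [0, 2, 4]].
An LDLᵀ factorisation of H has diagonal entries 8, -2, 6.
That gives 2 positive, 1 negative pivots.
H is indefinite, so the origin is a saddle point.

saddle point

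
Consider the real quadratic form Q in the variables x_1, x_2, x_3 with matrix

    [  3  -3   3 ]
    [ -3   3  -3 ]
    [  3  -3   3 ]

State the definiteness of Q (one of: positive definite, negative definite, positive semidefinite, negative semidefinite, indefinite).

positive semidefinite

Row-reducing A symmetrically gives the diagonal entries 3, 0, 0.
Counting signs: 1 positive, 2 zero.
Hence Q is positive semidefinite.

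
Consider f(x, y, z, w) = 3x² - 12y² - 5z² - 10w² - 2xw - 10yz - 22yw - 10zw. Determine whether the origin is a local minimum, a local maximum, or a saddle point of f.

The Hessian at the origin is H = [[6, 0, 0, -2], [0, -24, -10, -22], [0, -10, -10, -10], [-2, -22, -10, -20]].
An LDLᵀ factorisation of H has diagonal entries 6, -24, -35/6, -8/21.
Counting signs: 1 positive, 3 negative.
H is indefinite, so the origin is a saddle point.

saddle point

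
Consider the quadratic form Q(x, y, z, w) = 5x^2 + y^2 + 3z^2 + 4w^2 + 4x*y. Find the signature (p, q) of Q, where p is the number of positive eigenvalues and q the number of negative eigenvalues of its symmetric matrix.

Write A = [[5, 2, 0, 0], [2, 1, 0, 0], [0, 0, 3, 0], [0, 0, 0, 4]].
Row-reducing A symmetrically gives the diagonal entries 5, 1/5, 3, 4.
That gives 4 positive pivots.

(4, 0)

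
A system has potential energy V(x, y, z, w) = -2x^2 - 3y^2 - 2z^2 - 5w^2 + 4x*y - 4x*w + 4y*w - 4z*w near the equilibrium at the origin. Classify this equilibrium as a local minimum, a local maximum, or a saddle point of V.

The Hessian at the origin is H = [[-4, 4, 0, -4], [4, -6, 0, 4], [0, 0, -4, -4], [-4, 4, -4, -10]].
Row-reducing H symmetrically gives the diagonal entries -4, -2, -4, -2.
That gives 4 negative pivots.
H is negative definite, so the origin is a strict local maximum.

local maximum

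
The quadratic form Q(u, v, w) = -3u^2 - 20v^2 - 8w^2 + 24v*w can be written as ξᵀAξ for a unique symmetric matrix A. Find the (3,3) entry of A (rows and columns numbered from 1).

-8

The coefficient of w^2 in Q is -8, and that is exactly A[3,3].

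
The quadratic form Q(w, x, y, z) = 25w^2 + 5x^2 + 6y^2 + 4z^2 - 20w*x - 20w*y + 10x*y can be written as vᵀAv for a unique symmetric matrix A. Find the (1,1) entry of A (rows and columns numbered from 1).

25

The coefficient of w^2 in Q is 25, and that is exactly A[1,1].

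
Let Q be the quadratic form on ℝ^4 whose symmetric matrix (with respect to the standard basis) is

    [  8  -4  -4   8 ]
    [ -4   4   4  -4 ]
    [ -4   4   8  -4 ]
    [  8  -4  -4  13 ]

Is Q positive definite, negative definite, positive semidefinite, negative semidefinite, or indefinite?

positive definite

Leading principal minors: Δ_1 = 8, Δ_2 = 16, Δ_3 = 64, Δ_4 = 320.
All leading principal minors are positive, so by Sylvester's criterion Q is positive definite.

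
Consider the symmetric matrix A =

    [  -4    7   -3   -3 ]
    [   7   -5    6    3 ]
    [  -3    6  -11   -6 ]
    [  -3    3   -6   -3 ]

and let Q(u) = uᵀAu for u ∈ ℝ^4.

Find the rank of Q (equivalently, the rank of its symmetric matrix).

Applying the same elementary operations to the rows and columns of A produces a congruent diagonal matrix with entries -4, 29/4, -256/29, -3/64.
Counting signs: 1 positive, 3 negative.
The rank is the number of nonzero pivots: 4.

4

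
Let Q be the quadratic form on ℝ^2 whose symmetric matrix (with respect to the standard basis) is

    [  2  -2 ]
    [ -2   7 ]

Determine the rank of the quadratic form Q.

Applying the same elementary operations to the rows and columns of A produces a congruent diagonal matrix with entries 2, 5.
Counting signs: 2 positive.
The rank is the number of nonzero pivots: 2.

2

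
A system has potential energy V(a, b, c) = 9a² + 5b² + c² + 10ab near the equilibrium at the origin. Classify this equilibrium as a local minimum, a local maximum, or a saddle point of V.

The Hessian at the origin is H = [[18, 10, 0], [10, 10, 0], [0, 0, 2]].
Row-reducing H symmetrically gives the diagonal entries 18, 40/9, 2.
That gives 3 positive pivots.
H is positive definite, so the origin is a strict local minimum.

local minimum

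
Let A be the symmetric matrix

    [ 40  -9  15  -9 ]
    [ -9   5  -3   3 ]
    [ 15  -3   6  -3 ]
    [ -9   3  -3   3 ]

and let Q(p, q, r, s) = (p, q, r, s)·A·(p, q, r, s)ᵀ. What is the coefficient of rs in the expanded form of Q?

The coefficient of rs is A[3,4] + A[4,3] = 2·(-3) = -6.

-6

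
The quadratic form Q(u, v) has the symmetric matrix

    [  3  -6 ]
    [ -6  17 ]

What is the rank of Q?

2

Applying the same elementary operations to the rows and columns of A produces a congruent diagonal matrix with entries 3, 5.
That gives 2 positive pivots.
The rank is the number of nonzero pivots: 2.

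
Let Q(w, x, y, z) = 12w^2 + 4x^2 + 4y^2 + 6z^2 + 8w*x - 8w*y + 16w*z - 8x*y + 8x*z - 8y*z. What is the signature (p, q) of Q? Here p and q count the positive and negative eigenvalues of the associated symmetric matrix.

Write A = [[12, 4, -4, 8], [4, 4, -4, 4], [-4, -4, 4, -4], [8, 4, -4, 6]].
Row-reducing A symmetrically gives the diagonal entries 12, 8/3, 0, 0.
So there are 2 positive, 2 zero pivots.

(2, 0)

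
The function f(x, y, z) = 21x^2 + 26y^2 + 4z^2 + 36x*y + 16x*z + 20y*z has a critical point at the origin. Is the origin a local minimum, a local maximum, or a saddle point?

local minimum

The Hessian at the origin is H = [[42, 36, 16], [36, 52, 20], [16, 20, 8]].
Symmetric row and column elimination reduces H to a congruent diagonal form with pivots 42, 148/7, 4/111.
So there are 3 positive pivots.
H is positive definite, so the origin is a strict local minimum.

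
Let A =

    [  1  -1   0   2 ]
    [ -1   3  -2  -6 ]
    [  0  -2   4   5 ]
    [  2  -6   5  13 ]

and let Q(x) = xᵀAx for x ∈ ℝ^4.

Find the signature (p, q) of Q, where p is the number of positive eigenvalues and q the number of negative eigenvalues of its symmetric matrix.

(4, 0)

An LDLᵀ factorisation of A has diagonal entries 1, 2, 2, 1/2.
Counting signs: 4 positive.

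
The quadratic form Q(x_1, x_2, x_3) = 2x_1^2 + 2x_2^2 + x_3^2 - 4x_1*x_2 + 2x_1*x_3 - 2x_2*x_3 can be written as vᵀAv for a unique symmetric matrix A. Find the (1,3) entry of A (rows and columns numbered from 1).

The coefficient of x_1·x_3 in Q is 2. For a symmetric A this equals A[1,3] + A[3,1] = 2·A[1,3].
So A[1,3] = 2/2 = 1.

1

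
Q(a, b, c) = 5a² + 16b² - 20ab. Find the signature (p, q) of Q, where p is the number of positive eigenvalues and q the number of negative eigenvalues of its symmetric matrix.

The associated matrix is A = [[5, -10, 0], [-10, 16, 0], [0, 0, 0]].
Row-reducing A symmetrically gives the diagonal entries 5, -4, 0.
So there are 1 positive, 1 negative, 1 zero pivots.

(1, 1)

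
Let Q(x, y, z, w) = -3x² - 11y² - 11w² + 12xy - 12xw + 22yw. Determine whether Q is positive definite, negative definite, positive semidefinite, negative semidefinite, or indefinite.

The associated matrix is A = [[-3, 6, 0, -6], [6, -11, 0, 11], [0, 0, 0, 0], [-6, 11, 0, -11]].
Symmetric row and column elimination reduces A to a congruent diagonal form with pivots -3, 1, 0, 0.
So there are 1 positive, 1 negative, 2 zero pivots.
Hence Q is indefinite.

indefinite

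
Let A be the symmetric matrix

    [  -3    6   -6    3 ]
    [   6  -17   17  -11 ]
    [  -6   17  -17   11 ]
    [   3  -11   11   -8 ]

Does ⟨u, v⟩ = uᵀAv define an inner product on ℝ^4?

Congruent diagonalization of A (simultaneous row and column reduction) yields pivots -3, -5, 0, 0.
That gives 2 negative, 2 zero pivots.
Hence Q is negative semidefinite.
⟨·,·⟩ is an inner product exactly when A is positive definite.

no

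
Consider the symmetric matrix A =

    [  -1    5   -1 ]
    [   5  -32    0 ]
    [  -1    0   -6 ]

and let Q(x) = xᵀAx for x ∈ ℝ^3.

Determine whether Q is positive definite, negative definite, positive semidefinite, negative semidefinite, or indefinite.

negative definite

Leading principal minors: Δ_1 = -1, Δ_2 = 7, Δ_3 = -10.
The signs alternate starting with Δ_1 < 0, so by Sylvester's criterion Q is negative definite.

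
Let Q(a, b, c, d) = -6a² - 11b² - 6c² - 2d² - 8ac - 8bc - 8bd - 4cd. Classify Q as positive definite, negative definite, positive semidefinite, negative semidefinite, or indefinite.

negative definite

The associated matrix is A = [[-6, 0, -4, 0], [0, -11, -4, -4], [-4, -4, -6, -2], [0, -4, -2, -2]].
Congruent diagonalization of A (simultaneous row and column reduction) yields pivots -6, -11, -62/33, -12/31.
That gives 4 negative pivots.
Hence Q is negative definite.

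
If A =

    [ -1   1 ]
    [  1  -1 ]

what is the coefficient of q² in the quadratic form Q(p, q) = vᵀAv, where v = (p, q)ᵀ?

-1

The coefficient of q² is the diagonal entry A[2,2] = -1.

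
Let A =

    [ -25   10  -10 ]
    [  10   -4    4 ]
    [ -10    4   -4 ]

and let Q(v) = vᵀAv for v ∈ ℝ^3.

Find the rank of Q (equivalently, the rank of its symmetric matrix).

Row-reducing A symmetrically gives the diagonal entries -25, 0, 0.
That gives 1 negative, 2 zero pivots.
The rank is the number of nonzero pivots: 1.

1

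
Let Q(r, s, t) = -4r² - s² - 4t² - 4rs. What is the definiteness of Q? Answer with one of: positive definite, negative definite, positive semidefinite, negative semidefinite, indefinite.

The associated matrix is A = [[-4, -2, 0], [-2, -1, 0], [0, 0, -4]].
Symmetric row and column elimination reduces A to a congruent diagonal form with pivots -4, 0, -4.
Counting signs: 2 negative, 1 zero.
Hence Q is negative semidefinite.

negative semidefinite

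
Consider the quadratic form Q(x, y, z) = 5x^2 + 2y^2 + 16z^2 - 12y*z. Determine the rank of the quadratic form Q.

3

The symmetric matrix is A = [[5, 0, 0], [0, 2, -6], [0, -6, 16]].
Symmetric row and column elimination reduces A to a congruent diagonal form with pivots 5, 2, -2.
That gives 2 positive, 1 negative pivots.
The rank is the number of nonzero pivots: 3.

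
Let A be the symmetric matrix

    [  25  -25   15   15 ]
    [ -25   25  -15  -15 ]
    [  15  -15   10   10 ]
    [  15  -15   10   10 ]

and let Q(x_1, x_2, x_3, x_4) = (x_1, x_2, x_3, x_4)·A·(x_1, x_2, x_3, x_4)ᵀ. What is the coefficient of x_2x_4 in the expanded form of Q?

-30

The coefficient of x_2x_4 is A[2,4] + A[4,2] = 2·(-15) = -30.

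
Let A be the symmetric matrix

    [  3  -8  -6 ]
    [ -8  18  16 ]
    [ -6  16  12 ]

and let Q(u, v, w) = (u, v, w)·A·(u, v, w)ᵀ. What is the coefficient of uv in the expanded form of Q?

The coefficient of uv is A[1,2] + A[2,1] = 2·(-8) = -16.

-16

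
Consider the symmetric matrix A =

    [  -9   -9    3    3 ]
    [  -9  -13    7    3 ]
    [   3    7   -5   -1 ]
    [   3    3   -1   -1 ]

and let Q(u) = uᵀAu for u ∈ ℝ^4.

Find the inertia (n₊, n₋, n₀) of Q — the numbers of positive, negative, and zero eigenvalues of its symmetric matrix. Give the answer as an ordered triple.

Applying the same elementary operations to the rows and columns of A produces a congruent diagonal matrix with entries -9, -4, 0, 0.
That gives 2 negative, 2 zero pivots.

(0, 2, 2)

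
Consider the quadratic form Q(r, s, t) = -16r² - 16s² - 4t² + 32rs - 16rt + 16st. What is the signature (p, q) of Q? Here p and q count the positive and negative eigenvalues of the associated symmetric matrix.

(0, 1)

The associated matrix is A = [[-16, 16, -8], [16, -16, 8], [-8, 8, -4]].
Congruent diagonalization of A (simultaneous row and column reduction) yields pivots -16, 0, 0.
That gives 1 negative, 2 zero pivots.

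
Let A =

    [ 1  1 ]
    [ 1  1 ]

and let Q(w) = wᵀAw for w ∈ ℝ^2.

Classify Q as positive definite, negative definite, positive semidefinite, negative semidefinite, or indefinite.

For the 2×2 matrix [[1, 1], [1, 1]]: det = 1·1 − (1)² = 0, trace = 2.
det = 0 so one eigenvalue is zero; the form is semidefinite with the sign of the trace.

positive semidefinite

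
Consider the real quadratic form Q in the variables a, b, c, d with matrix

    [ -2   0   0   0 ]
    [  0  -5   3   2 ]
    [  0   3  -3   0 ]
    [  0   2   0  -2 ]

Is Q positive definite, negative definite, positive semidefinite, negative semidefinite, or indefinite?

Congruent diagonalization of A (simultaneous row and column reduction) yields pivots -2, -5, -6/5, 0.
That gives 3 negative, 1 zero pivots.
Hence Q is negative semidefinite.

negative semidefinite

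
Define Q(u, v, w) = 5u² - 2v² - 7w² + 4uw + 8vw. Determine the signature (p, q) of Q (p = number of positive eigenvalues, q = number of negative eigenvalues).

(2, 1)

The symmetric matrix is A = [[5, 0, 2], [0, -2, 4], [2, 4, -7]].
Row-reducing A symmetrically gives the diagonal entries 5, -2, 1/5.
So there are 2 positive, 1 negative pivots.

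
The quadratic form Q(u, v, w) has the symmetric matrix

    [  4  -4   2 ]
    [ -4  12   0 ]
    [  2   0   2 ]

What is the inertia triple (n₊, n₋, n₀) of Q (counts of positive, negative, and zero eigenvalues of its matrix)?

(3, 0, 0)

Congruent diagonalization of A (simultaneous row and column reduction) yields pivots 4, 8, 1/2.
That gives 3 positive pivots.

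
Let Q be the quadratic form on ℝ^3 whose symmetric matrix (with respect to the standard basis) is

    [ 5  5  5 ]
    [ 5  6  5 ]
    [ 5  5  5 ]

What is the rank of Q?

2

Congruent diagonalization of A (simultaneous row and column reduction) yields pivots 5, 1, 0.
That gives 2 positive, 1 zero pivots.
The rank is the number of nonzero pivots: 2.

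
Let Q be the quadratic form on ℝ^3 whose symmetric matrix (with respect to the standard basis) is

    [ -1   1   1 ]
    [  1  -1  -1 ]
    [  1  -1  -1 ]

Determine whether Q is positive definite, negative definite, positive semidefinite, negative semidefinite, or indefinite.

negative semidefinite

Congruent diagonalization of A (simultaneous row and column reduction) yields pivots -1, 0, 0.
Counting signs: 1 negative, 2 zero.
Hence Q is negative semidefinite.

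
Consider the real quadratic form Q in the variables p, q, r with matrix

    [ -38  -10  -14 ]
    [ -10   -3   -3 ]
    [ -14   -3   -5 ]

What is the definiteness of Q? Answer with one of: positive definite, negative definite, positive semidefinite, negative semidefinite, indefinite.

Applying the same elementary operations to the rows and columns of A produces a congruent diagonal matrix with entries -38, -7/19, 10/7.
That gives 1 positive, 2 negative pivots.
Hence Q is indefinite.

indefinite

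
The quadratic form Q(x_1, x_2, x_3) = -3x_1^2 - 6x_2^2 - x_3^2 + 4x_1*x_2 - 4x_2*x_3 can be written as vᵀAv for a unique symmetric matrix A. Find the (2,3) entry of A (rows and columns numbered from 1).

-2

The coefficient of x_2·x_3 in Q is -4. For a symmetric A this equals A[2,3] + A[3,2] = 2·A[2,3].
So A[2,3] = -4/2 = -2.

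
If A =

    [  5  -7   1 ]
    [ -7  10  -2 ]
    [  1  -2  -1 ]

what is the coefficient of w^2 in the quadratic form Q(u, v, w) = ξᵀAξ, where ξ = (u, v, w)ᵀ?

The coefficient of w^2 is the diagonal entry A[3,3] = -1.

-1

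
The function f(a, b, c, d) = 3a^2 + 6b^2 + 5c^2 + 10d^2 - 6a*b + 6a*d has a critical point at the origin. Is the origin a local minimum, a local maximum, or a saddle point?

The Hessian at the origin is H = [[6, -6, 0, 6], [-6, 12, 0, 0], [0, 0, 10, 0], [6, 0, 0, 20]].
Row-reducing H symmetrically gives the diagonal entries 6, 6, 10, 8.
So there are 4 positive pivots.
H is positive definite, so the origin is a strict local minimum.

local minimum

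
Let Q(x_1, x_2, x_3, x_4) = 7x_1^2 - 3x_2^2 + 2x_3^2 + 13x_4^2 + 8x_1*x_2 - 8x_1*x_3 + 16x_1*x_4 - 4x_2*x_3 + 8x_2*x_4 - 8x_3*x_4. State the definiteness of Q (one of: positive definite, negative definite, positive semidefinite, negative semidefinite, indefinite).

Write A = [[7, 4, -4, 8], [4, -3, -2, 4], [-4, -2, 2, -4], [8, 4, -4, 13]].
An LDLᵀ factorisation of A has diagonal entries 7, -37/7, -10/37, 5.
That gives 2 positive, 2 negative pivots.
Hence Q is indefinite.

indefinite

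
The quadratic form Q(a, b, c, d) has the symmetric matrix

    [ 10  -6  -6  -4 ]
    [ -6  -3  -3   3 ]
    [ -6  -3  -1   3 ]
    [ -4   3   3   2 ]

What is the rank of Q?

4

Congruent diagonalization of A (simultaneous row and column reduction) yields pivots 10, -33/5, 2, 5/11.
That gives 3 positive, 1 negative pivots.
The rank is the number of nonzero pivots: 4.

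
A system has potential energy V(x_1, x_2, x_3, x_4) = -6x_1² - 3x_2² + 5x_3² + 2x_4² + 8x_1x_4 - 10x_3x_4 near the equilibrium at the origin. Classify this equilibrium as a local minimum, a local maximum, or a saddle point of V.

saddle point

The Hessian at the origin is H = [[-12, 0, 0, 8], [0, -6, 0, 0], [0, 0, 10, -10], [8, 0, -10, 4]].
Congruent diagonalization of H (simultaneous row and column reduction) yields pivots -12, -6, 10, -2/3.
Counting signs: 1 positive, 3 negative.
H is indefinite, so the origin is a saddle point.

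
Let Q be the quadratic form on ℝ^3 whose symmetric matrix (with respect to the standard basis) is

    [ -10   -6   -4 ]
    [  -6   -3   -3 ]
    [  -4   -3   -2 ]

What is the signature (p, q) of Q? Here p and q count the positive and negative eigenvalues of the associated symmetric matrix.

(1, 2)

An LDLᵀ factorisation of A has diagonal entries -10, 3/5, -1.
That gives 1 positive, 2 negative pivots.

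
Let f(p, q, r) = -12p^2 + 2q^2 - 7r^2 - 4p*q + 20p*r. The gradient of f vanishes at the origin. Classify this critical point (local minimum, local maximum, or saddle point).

The Hessian at the origin is H = [[-24, -4, 20], [-4, 4, 0], [20, 0, -14]].
Symmetric row and column elimination reduces H to a congruent diagonal form with pivots -24, 14/3, 2/7.
That gives 2 positive, 1 negative pivots.
H is indefinite, so the origin is a saddle point.

saddle point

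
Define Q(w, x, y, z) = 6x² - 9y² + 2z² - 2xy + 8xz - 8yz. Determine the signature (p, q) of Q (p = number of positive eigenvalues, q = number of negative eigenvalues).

(2, 1)

The symmetric matrix is A = [[0, 0, 0, 0], [0, 6, -1, 4], [0, -1, -9, -4], [0, 4, -4, 2]].
Applying the same elementary operations to the rows and columns of A produces a congruent diagonal matrix with entries 0, 6, -55/6, 6/11.
Counting signs: 2 positive, 1 negative, 1 zero.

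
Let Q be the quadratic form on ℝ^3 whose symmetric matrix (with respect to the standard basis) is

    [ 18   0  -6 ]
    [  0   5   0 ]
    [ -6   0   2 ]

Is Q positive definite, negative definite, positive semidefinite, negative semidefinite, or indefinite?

positive semidefinite

Congruent diagonalization of A (simultaneous row and column reduction) yields pivots 18, 5, 0.
Counting signs: 2 positive, 1 zero.
Hence Q is positive semidefinite.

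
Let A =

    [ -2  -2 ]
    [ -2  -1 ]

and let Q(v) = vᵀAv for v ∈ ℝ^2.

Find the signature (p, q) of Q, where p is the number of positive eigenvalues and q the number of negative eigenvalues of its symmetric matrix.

An LDLᵀ factorisation of A has diagonal entries -2, 1.
So there are 1 positive, 1 negative pivots.

(1, 1)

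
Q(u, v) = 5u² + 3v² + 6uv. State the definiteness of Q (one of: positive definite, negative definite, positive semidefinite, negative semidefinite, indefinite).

positive definite

The symmetric matrix of Q is [[5, 3], [3, 3]].
For the 2×2 matrix [[5, 3], [3, 3]]: det = 5·3 − (3)² = 6, trace = 8.
det > 0 so both eigenvalues share the sign of the trace; trace = 8 > 0 ⇒ both positive.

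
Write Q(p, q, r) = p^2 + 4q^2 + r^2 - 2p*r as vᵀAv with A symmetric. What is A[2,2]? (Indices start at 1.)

4

The coefficient of q^2 in Q is 4, and that is exactly A[2,2].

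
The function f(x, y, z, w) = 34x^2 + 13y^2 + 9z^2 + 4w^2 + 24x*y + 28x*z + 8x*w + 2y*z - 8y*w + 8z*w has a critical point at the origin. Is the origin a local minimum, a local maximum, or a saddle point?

The Hessian at the origin is H = [[68, 24, 28, 8], [24, 26, 2, -8], [28, 2, 18, 8], [8, -8, 8, 8]].
Row-reducing H symmetrically gives the diagonal entries 68, 298/17, 436/149, 40/109.
Counting signs: 4 positive.
H is positive definite, so the origin is a strict local minimum.

local minimum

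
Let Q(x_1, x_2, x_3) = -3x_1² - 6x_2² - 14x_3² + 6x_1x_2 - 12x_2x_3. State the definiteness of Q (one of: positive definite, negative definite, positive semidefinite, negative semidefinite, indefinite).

Write A = [[-3, 3, 0], [3, -6, -6], [0, -6, -14]].
Applying the same elementary operations to the rows and columns of A produces a congruent diagonal matrix with entries -3, -3, -2.
Counting signs: 3 negative.
Hence Q is negative definite.

negative definite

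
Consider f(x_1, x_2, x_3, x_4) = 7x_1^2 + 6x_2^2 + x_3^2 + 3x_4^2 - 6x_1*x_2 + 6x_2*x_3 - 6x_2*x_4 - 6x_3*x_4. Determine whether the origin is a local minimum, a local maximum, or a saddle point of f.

saddle point

The Hessian at the origin is H = [[14, -6, 0, 0], [-6, 12, 6, -6], [0, 6, 2, -6], [0, -6, -6, 6]].
Row-reducing H symmetrically gives the diagonal entries 14, 66/7, -20/11, 24/5.
Counting signs: 3 positive, 1 negative.
H is indefinite, so the origin is a saddle point.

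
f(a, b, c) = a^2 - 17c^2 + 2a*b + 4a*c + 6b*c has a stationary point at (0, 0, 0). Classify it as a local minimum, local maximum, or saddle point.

The Hessian at the origin is H = [[2, 2, 4], [2, 0, 6], [4, 6, -34]].
Congruent diagonalization of H (simultaneous row and column reduction) yields pivots 2, -2, -40.
So there are 1 positive, 2 negative pivots.
H is indefinite, so the origin is a saddle point.

saddle point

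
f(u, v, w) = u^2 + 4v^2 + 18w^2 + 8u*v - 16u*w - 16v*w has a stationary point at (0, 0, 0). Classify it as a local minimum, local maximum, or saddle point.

saddle point

The Hessian at the origin is H = [[2, 8, -16], [8, 8, -16], [-16, -16, 36]].
Row-reducing H symmetrically gives the diagonal entries 2, -24, 4.
Counting signs: 2 positive, 1 negative.
H is indefinite, so the origin is a saddle point.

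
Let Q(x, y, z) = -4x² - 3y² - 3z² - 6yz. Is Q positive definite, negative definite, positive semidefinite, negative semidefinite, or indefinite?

Write A = [[-4, 0, 0], [0, -3, -3], [0, -3, -3]].
Symmetric row and column elimination reduces A to a congruent diagonal form with pivots -4, -3, 0.
Counting signs: 2 negative, 1 zero.
Hence Q is negative semidefinite.

negative semidefinite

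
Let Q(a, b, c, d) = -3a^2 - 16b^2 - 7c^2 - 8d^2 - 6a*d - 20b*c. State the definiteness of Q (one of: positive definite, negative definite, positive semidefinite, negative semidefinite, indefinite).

negative definite

The symmetric matrix of Q is A = [[-3, 0, 0, -3], [0, -16, -10, 0], [0, -10, -7, 0], [-3, 0, 0, -8]].
Leading principal minors: Δ_1 = -3, Δ_2 = 48, Δ_3 = -36, Δ_4 = 180.
The signs alternate starting with Δ_1 < 0, so by Sylvester's criterion Q is negative definite.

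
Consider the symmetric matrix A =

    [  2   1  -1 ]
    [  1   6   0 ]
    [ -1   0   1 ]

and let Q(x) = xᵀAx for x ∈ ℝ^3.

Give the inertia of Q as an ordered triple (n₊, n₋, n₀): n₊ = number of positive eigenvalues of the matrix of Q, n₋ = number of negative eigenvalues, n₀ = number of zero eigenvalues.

Applying the same elementary operations to the rows and columns of A produces a congruent diagonal matrix with entries 2, 11/2, 5/11.
So there are 3 positive pivots.

(3, 0, 0)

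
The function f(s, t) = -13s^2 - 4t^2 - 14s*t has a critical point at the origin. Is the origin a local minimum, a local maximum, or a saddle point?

local maximum

The Hessian at the origin is H = [[-26, -14], [-14, -8]].
det H = -26·-8 − (-14)² = 12 > 0 and H[1,1] = -26 < 0, so H is negative definite.
Therefore the origin is a local maximum.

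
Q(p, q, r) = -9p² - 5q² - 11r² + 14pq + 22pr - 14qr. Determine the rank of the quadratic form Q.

3

Write A = [[-9, 7, 11], [7, -5, -7], [11, -7, -11]].
Row-reducing A symmetrically gives the diagonal entries -9, 4/9, -3.
That gives 1 positive, 2 negative pivots.
The rank is the number of nonzero pivots: 3.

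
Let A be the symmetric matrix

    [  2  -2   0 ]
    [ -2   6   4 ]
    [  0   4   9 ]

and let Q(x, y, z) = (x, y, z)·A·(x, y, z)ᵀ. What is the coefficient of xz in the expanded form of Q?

0

The coefficient of xz is A[1,3] + A[3,1] = 2·0 = 0.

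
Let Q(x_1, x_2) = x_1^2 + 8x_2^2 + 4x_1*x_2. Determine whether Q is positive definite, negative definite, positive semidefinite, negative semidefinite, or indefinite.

positive definite

The symmetric matrix of Q is [[1, 2], [2, 8]].
For the 2×2 matrix [[1, 2], [2, 8]]: det = 1·8 − (2)² = 4, trace = 9.
det > 0 so both eigenvalues share the sign of the trace; trace = 9 > 0 ⇒ both positive.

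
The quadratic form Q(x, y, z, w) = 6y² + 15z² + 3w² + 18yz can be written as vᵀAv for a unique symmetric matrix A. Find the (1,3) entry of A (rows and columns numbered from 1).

0

The coefficient of x·z in Q is 0. For a symmetric A this equals A[1,3] + A[3,1] = 2·A[1,3].
So A[1,3] = 0/2 = 0.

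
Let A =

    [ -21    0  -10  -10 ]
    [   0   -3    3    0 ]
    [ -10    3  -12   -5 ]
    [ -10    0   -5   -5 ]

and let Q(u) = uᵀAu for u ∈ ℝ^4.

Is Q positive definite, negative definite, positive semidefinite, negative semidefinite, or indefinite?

Leading principal minors: Δ_1 = -21, Δ_2 = 63, Δ_3 = -267, Δ_4 = 60.
The signs alternate starting with Δ_1 < 0, so by Sylvester's criterion Q is negative definite.

negative definite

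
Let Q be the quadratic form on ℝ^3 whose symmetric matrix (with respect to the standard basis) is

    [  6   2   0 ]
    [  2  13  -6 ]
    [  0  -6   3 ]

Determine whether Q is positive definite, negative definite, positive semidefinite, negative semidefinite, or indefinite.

positive definite

Symmetric row and column elimination reduces A to a congruent diagonal form with pivots 6, 37/3, 3/37.
Counting signs: 3 positive.
Hence Q is positive definite.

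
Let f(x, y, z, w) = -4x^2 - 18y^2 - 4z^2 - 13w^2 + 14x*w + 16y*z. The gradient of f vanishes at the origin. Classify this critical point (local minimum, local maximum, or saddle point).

The Hessian at the origin is H = [[-8, 0, 0, 14], [0, -36, 16, 0], [0, 16, -8, 0], [14, 0, 0, -26]].
An LDLᵀ factorisation of H has diagonal entries -8, -36, -8/9, -3/2.
Counting signs: 4 negative.
H is negative definite, so the origin is a strict local maximum.

local maximum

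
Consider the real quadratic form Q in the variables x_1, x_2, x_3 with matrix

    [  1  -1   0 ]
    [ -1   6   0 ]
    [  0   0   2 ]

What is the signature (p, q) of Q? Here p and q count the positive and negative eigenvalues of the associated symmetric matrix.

An LDLᵀ factorisation of A has diagonal entries 1, 5, 2.
So there are 3 positive pivots.

(3, 0)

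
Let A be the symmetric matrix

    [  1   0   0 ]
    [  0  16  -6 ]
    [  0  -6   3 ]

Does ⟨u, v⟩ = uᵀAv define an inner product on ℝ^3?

Leading principal minors: Δ_1 = 1, Δ_2 = 16, Δ_3 = 12.
All leading principal minors are positive, so by Sylvester's criterion Q is positive definite.
⟨·,·⟩ is an inner product exactly when A is positive definite.

yes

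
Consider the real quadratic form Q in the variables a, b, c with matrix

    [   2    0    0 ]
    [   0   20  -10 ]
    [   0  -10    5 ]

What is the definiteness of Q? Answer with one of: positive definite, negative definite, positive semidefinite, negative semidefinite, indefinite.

Congruent diagonalization of A (simultaneous row and column reduction) yields pivots 2, 20, 0.
That gives 2 positive, 1 zero pivots.
Hence Q is positive semidefinite.

positive semidefinite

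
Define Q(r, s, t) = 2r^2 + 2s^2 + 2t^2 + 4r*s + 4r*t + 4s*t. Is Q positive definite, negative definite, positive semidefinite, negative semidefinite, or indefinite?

Write A = [[2, 2, 2], [2, 2, 2], [2, 2, 2]].
Applying the same elementary operations to the rows and columns of A produces a congruent diagonal matrix with entries 2, 0, 0.
Counting signs: 1 positive, 2 zero.
Hence Q is positive semidefinite.

positive semidefinite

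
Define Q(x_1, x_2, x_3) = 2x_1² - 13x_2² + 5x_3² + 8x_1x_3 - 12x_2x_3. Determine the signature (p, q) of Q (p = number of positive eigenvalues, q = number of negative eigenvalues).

The symmetric matrix is A = [[2, 0, 4], [0, -13, -6], [4, -6, 5]].
Congruent diagonalization of A (simultaneous row and column reduction) yields pivots 2, -13, -3/13.
Counting signs: 1 positive, 2 negative.

(1, 2)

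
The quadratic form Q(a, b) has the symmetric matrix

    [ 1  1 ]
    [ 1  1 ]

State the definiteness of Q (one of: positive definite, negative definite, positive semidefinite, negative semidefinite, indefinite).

positive semidefinite

For the 2×2 matrix [[1, 1], [1, 1]]: det = 1·1 − (1)² = 0, trace = 2.
det = 0 so one eigenvalue is zero; the form is semidefinite with the sign of the trace.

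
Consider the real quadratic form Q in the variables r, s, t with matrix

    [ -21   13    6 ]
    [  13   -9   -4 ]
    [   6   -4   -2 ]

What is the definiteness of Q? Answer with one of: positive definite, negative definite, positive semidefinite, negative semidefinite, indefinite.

negative definite

Congruent diagonalization of A (simultaneous row and column reduction) yields pivots -21, -20/21, -1/5.
That gives 3 negative pivots.
Hence Q is negative definite.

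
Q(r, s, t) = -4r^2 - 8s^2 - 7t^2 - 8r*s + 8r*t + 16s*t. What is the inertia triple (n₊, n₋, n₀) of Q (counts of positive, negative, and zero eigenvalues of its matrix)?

Write A = [[-4, -4, 4], [-4, -8, 8], [4, 8, -7]].
Symmetric row and column elimination reduces A to a congruent diagonal form with pivots -4, -4, 1.
Counting signs: 1 positive, 2 negative.

(1, 2, 0)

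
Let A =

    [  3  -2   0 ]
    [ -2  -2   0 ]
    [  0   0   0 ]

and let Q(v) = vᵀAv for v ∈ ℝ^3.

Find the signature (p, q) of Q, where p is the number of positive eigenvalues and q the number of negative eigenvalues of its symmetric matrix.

(1, 1)

Applying the same elementary operations to the rows and columns of A produces a congruent diagonal matrix with entries 3, -10/3, 0.
That gives 1 positive, 1 negative, 1 zero pivots.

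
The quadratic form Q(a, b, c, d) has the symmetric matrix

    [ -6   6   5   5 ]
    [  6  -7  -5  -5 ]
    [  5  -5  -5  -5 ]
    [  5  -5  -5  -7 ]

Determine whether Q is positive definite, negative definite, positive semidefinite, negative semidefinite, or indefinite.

negative definite

Leading principal minors: Δ_1 = -6, Δ_2 = 6, Δ_3 = -5, Δ_4 = 10.
The signs alternate starting with Δ_1 < 0, so by Sylvester's criterion Q is negative definite.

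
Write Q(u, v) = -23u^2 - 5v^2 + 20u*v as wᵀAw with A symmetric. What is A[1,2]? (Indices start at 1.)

10

The coefficient of u·v in Q is 20. For a symmetric A this equals A[1,2] + A[2,1] = 2·A[1,2].
So A[1,2] = 20/2 = 10.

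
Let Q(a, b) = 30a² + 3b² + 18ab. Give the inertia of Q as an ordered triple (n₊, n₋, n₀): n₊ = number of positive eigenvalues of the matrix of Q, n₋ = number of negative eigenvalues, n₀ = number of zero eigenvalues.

(2, 0, 0)

The associated matrix is A = [[30, 9], [9, 3]].
Applying the same elementary operations to the rows and columns of A produces a congruent diagonal matrix with entries 30, 3/10.
Counting signs: 2 positive.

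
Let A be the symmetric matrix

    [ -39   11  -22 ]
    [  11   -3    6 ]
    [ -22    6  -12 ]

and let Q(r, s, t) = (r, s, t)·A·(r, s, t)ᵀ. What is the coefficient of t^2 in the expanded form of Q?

The coefficient of t^2 is the diagonal entry A[3,3] = -12.

-12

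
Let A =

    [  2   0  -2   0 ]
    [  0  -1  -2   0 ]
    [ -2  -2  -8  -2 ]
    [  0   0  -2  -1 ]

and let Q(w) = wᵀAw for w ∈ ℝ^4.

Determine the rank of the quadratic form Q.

Applying the same elementary operations to the rows and columns of A produces a congruent diagonal matrix with entries 2, -1, -6, -1/3.
Counting signs: 1 positive, 3 negative.
The rank is the number of nonzero pivots: 4.

4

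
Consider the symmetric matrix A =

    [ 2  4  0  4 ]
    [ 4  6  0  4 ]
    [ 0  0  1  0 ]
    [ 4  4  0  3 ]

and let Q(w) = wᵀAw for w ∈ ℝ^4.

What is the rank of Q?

4

Applying the same elementary operations to the rows and columns of A produces a congruent diagonal matrix with entries 2, -2, 1, 3.
That gives 3 positive, 1 negative pivots.
The rank is the number of nonzero pivots: 4.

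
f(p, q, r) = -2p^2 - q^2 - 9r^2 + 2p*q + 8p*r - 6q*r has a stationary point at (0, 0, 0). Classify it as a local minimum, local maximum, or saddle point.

saddle point

The Hessian at the origin is H = [[-4, 2, 8], [2, -2, -6], [8, -6, -18]].
Applying the same elementary operations to the rows and columns of H produces a congruent diagonal matrix with entries -4, -1, 2.
Counting signs: 1 positive, 2 negative.
H is indefinite, so the origin is a saddle point.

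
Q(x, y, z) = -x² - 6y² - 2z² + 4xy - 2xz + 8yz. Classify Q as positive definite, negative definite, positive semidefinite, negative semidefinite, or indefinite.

indefinite

The associated matrix is A = [[-1, 2, -1], [2, -6, 4], [-1, 4, -2]].
An LDLᵀ factorisation of A has diagonal entries -1, -2, 1.
Counting signs: 1 positive, 2 negative.
Hence Q is indefinite.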